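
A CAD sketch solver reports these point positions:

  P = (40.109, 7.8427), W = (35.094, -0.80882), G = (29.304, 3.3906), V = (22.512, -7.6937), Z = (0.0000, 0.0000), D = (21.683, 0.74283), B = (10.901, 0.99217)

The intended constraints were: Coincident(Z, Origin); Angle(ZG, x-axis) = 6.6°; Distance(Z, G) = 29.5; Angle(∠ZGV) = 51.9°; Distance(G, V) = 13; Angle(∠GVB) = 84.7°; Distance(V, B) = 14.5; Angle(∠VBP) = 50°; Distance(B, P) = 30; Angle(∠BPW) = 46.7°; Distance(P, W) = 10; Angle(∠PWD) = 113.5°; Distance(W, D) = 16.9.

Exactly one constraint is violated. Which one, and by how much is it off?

Distance(W, D) = 16.9 — off by 3.40.

Z = (0.00, 0.00) ✓; ZG at 6.600° ✓; |ZG| = 29.50 ✓; ∠ZGV = 51.90° ✓; |GV| = 13.00 ✓; ∠GVB = 84.70° ✓; |VB| = 14.50 ✓; ∠VBP = 50.00° ✓; |BP| = 30.00 ✓; ∠BPW = 46.70° ✓; |PW| = 10.00 ✓; ∠PWD = 113.5° ✓; |WD| = 13.50 ✗.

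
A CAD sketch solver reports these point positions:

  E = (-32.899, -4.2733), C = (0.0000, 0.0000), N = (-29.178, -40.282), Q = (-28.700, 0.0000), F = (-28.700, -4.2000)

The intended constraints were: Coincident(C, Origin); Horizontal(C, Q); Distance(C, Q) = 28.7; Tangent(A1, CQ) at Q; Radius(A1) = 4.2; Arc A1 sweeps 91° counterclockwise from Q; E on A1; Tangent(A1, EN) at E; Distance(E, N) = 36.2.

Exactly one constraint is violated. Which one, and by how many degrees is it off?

Tangent(A1, EN) at E — off by 4.90°.

C = (0.00, 0.00) ✓; C.y = 0.00, Q.y = 0.00 ✓; |CQ| = 28.70 ✓; ∠(FQ, QC) = 90.00° ✓; |FQ| = 4.200 ✓; bearing(F→E) − bearing(F→Q) = 91.00° ✓; |FE| = 4.200 ✓; ∠(FE, EN) = 85.10° ✗; |EN| = 36.20 ✓.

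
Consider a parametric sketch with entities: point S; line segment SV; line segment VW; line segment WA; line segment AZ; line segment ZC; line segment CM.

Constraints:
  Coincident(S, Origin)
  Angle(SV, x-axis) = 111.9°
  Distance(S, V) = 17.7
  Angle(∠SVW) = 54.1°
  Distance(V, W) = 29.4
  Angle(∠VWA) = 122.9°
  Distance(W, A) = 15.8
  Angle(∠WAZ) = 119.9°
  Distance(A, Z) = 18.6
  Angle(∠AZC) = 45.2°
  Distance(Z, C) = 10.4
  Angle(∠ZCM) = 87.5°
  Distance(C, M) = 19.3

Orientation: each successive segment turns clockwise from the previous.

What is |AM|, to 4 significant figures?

7.043

S is at the origin; SV runs at 111.9° with length 17.7, so V = (-6.602, 16.42). ∠SVW = 54.1° gives VW at -14.00° from the x-axis; with |VW| = 29.4, W = (21.92, 9.310). ∠VWA = 122.9° gives WA at -71.10° from the x-axis; with |WA| = 15.8, A = (27.04, -5.638). ∠WAZ = 119.9° gives AZ at -131.2° from the x-axis; with |AZ| = 18.6, Z = (14.79, -19.63). ∠AZC = 45.2° gives ZC at 94.00° from the x-axis; with |ZC| = 10.4, C = (14.07, -9.258). ∠ZCM = 87.5° gives CM at 1.500° from the x-axis; with |CM| = 19.3, M = (33.36, -8.753). Then |AM| = |M − A| = 7.043.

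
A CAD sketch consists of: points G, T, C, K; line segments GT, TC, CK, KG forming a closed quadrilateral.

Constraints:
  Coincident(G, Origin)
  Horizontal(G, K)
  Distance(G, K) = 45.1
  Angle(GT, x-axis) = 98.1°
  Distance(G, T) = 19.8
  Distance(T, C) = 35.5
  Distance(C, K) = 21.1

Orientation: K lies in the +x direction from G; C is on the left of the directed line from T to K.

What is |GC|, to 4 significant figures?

36.78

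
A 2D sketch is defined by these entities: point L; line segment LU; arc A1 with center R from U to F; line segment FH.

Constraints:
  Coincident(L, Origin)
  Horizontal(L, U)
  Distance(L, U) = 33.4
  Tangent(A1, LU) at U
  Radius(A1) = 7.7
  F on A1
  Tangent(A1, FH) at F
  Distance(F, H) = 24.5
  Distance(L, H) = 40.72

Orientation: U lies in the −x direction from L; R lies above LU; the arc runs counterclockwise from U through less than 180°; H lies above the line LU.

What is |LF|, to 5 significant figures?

26.782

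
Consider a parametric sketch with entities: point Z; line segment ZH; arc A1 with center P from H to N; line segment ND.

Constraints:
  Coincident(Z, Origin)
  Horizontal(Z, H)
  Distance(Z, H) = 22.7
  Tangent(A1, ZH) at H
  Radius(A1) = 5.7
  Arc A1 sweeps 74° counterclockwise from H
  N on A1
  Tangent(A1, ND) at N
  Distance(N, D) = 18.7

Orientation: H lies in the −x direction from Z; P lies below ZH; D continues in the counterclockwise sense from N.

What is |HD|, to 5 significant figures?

24.529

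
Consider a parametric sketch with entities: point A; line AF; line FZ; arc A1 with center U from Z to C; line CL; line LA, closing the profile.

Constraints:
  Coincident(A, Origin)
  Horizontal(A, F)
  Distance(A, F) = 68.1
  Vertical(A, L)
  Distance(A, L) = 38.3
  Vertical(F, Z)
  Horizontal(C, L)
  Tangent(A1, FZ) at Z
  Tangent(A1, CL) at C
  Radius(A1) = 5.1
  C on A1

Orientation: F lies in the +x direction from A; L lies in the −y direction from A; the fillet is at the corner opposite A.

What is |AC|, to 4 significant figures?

73.73

The virtual corner opposite A is at (68.10, -38.30). The tangent condition forces UZ to be normal to FZ and since A1 is tangent to CL there, UC ⟂ CL, with radius 5.1, so the center U sits 5.1 in from both sides at U = (63.00, -33.20). That places the tangent points at Z = (68.10, -33.20) on FZ and C = (63.00, -38.30) on CL. Then |AC| = |C − A| = 73.73.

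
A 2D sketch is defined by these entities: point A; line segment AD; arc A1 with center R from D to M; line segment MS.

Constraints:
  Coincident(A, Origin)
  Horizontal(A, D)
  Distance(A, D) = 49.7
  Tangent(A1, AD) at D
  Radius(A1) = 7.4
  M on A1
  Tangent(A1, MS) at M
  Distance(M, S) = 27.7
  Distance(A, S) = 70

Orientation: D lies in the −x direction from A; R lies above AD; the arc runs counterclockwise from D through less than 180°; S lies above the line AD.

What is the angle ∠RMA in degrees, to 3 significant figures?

126°

A is at the origin; AD is horizontal with |AD| = 49.7 and D on the −x side, so D = (-49.7, 0.00). Since A1 is tangent to AD there, RD ⟂ AD, so R = D + (0, 7.4) = (-49.7, 7.40). Since RM ⟂ MS (tangency), |RS| = √(7.4² + 27.7²) = 28.7 regardless of where M sits on A1. So S lies on both circle(A, 70.0) and circle(R, 28.7); the above-AD intersection is S = (-61.4, 33.6). M is the foot of the tangent from S: M = (-44.0, 12.1).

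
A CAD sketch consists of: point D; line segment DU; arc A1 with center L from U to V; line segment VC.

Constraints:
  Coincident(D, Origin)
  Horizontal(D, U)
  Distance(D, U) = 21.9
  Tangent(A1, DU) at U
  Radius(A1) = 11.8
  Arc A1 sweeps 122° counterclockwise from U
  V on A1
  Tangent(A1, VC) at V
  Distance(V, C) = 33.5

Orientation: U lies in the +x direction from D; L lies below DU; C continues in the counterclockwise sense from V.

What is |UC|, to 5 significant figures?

47.104

D is at the origin; DU is horizontal with |DU| = 21.9 and U on the +x side, so U = (21.900, 0.0000). Since A1 is tangent to DU there, LU ⟂ DU, so L = U + (0, -11.8) = (21.900, -11.800). On A1, U sits at bearing 90° from L; a 122° counterclockwise sweep puts V at bearing 212°, so V = L + 11.8·(cos 212°, sin 212°) = (11.893, -18.053). Since A1 is tangent to VC there, LV ⟂ VC, so VC runs along (−sin 212°, cos 212°); with |VC| = 33.5, C = (29.645, -46.463). Then |UC| = |C − U| = 47.104.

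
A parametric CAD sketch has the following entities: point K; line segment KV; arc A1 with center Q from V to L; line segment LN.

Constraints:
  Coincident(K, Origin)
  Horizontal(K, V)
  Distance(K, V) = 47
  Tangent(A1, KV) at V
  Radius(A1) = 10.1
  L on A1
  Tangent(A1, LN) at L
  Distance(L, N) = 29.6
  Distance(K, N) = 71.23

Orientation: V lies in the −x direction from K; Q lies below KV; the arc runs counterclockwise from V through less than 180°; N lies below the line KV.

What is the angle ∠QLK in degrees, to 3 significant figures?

14.5°

Checks: |QL| = 10.10 ✓; ∠(QL, LN) = 90.00° ✓; |LN| = 29.60 ✓; |KN| = 71.23 ✓.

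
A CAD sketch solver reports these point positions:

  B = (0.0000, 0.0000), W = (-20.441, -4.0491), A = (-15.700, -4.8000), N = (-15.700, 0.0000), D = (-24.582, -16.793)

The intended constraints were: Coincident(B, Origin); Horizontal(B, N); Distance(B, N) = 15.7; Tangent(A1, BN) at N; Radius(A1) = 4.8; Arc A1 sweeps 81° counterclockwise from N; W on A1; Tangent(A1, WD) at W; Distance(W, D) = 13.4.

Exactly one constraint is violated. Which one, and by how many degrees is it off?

Tangent(A1, WD) at W — off by 9.00°.

B = (0.00, 0.00) ✓; B.y = 0.00, N.y = 0.00 ✓; |BN| = 15.70 ✓; ∠(AN, NB) = 90.00° ✓; |AN| = 4.800 ✓; bearing(A→W) − bearing(A→N) = 81.00° ✓; |AW| = 4.800 ✓; ∠(AW, WD) = 99.00° ✗; |WD| = 13.40 ✓.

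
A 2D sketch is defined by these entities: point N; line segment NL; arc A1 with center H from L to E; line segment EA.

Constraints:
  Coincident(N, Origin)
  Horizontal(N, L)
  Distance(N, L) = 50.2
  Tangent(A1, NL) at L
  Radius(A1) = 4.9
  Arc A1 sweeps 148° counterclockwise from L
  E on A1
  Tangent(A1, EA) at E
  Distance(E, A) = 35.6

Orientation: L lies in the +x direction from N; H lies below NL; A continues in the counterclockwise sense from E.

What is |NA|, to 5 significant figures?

82.653

On A1, L sits at bearing 90° from H; a 148° counterclockwise sweep puts E at bearing 238°, so E = H + 4.9·(cos 238°, sin 238°) = (47.603, -9.0554). Tangency of A1 to EA means the radius HE is perpendicular to EA, so EA runs along (−sin 238°, cos 238°); with |EA| = 35.6, A = (77.794, -27.921). Then |NA| = |A − N| = 82.653.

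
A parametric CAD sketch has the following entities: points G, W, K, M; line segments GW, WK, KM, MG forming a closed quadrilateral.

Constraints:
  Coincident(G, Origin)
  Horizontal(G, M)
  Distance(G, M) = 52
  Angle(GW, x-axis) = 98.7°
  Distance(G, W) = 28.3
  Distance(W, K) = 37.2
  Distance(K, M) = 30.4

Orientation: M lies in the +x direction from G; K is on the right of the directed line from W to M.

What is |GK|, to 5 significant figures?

21.665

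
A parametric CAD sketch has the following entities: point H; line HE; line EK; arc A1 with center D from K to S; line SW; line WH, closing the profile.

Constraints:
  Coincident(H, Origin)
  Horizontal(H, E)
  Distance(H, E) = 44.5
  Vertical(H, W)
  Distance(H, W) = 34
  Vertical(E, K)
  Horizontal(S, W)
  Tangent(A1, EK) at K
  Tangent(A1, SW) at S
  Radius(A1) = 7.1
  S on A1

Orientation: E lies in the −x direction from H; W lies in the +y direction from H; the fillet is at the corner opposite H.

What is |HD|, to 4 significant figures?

46.07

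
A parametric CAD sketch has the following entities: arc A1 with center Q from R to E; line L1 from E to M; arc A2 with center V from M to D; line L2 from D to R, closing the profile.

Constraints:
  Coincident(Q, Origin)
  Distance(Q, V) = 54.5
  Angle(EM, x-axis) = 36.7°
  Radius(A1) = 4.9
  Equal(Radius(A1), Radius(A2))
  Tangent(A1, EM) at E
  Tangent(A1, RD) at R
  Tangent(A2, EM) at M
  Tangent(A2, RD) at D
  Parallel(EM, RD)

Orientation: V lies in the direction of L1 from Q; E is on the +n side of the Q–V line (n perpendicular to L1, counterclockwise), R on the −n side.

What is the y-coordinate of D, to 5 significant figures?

28.642

The slot axis is L1's direction at 36.7°, so u = (cos 36.7°, sin 36.7°) = (0.80178, 0.59763) and n = (−sin 36.7°, cos 36.7°) = (-0.59763, 0.80178). Q is at the origin and V lies 54.5 along u from Q, so V = 54.5·u = (43.697, 32.571). Tangency of A1 to both parallel lines with radius 4.9 puts E and R at Q ± 4.9·n: E = (-2.9284, 3.9287), R = (2.9284, -3.9287). Equal radii place M and D the same way about V: M = V + 4.9·n = (40.768, 36.499), D = V − 4.9·n = (46.625, 28.642). So D.y = 28.642.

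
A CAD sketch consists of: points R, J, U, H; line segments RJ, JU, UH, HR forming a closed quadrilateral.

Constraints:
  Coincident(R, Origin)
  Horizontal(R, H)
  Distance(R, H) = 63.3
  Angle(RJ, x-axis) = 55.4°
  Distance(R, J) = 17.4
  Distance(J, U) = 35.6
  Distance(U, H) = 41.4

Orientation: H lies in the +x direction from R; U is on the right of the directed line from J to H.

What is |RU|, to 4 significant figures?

31.18

Checks: |JU| = 35.60 ✓; |UH| = 41.40 ✓.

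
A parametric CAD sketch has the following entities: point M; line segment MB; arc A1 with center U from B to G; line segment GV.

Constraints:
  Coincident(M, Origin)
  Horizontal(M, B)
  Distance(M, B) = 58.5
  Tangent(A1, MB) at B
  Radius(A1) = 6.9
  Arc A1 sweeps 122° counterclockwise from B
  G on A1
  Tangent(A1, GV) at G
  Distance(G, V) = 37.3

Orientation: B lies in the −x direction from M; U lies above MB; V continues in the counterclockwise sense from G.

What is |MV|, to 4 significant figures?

83.81

M is at the origin; MB is horizontal with |MB| = 58.5 and B on the −x side, so B = (-58.50, 0.000). The tangent condition forces UB to be normal to MB, so U = B + (0, 6.9) = (-58.50, 6.900). On A1, B sits at bearing -90° from U; a 122° counterclockwise sweep puts G at bearing 32°, so G = U + 6.9·(cos 32°, sin 32°) = (-52.65, 10.56). Since A1 is tangent to GV there, UG ⟂ GV, so GV runs along (−sin 32°, cos 32°); with |GV| = 37.3, V = (-72.41, 42.19). Then |MV| = |V − M| = 83.81.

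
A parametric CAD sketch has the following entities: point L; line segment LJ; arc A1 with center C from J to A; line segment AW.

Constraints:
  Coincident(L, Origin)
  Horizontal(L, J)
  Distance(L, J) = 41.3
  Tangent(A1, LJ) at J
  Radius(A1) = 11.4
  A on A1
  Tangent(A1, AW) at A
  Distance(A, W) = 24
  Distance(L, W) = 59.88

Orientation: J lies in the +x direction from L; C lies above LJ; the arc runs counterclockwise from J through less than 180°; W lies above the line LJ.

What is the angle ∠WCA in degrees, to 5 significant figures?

64.592°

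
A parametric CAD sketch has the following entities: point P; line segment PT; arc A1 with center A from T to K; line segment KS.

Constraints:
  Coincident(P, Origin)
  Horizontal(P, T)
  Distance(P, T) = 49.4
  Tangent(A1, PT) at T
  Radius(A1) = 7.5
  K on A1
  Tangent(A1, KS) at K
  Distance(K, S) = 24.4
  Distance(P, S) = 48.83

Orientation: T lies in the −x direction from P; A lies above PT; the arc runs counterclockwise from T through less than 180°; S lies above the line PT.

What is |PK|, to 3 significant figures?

42.5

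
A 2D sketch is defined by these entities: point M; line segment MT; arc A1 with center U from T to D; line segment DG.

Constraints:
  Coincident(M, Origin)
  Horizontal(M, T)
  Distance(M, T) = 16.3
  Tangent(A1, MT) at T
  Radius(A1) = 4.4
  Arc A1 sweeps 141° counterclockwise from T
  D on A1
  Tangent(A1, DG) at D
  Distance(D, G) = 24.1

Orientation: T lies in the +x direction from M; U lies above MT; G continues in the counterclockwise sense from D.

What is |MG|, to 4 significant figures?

22.99

M is at the origin; M and T share the same y with |MT| = 16.3 and T on the +x side, so T = (16.30, 0.000). Since A1 is tangent to MT there, UT ⟂ MT, so U = T + (0, 4.4) = (16.30, 4.400). On A1, T sits at bearing -90° from U; a 141° counterclockwise sweep puts D at bearing 51°, so D = U + 4.4·(cos 51°, sin 51°) = (19.07, 7.819). The tangent condition forces UD to be normal to DG, so DG runs along (−sin 51°, cos 51°); with |DG| = 24.1, G = (0.3398, 22.99). Then |MG| = |G − M| = 22.99.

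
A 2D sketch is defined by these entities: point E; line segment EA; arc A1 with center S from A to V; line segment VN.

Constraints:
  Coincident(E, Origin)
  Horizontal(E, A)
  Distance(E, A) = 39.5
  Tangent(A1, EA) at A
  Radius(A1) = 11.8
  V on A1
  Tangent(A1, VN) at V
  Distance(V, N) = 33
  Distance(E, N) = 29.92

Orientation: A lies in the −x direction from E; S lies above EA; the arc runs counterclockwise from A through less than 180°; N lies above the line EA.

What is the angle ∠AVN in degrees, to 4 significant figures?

155.8°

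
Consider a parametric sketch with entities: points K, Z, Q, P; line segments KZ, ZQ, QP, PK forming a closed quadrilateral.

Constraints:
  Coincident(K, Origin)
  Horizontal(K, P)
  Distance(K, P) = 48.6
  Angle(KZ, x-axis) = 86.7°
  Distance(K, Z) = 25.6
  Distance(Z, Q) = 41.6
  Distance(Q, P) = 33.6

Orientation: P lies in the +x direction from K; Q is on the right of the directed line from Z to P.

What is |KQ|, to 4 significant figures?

21.72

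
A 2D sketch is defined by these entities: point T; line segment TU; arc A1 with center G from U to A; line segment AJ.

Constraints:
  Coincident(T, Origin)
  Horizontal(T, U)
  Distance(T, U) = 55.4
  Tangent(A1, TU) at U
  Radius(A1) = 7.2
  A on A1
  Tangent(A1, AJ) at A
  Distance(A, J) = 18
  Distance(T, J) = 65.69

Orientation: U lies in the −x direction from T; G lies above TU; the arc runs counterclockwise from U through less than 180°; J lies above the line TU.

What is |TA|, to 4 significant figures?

50.93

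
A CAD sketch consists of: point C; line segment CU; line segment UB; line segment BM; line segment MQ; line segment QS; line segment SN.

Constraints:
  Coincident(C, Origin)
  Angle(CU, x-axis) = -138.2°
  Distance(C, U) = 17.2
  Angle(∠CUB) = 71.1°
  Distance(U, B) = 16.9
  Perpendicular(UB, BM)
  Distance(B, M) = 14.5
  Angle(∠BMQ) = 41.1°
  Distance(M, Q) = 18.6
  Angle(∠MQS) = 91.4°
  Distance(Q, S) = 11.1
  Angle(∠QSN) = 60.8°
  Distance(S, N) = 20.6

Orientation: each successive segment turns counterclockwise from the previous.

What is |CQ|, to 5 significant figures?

15.814

C is at the origin; CU runs at -138.2° with length 17.2, so U = (-12.822, -11.464). ∠CUB = 71.1° gives UB at -29.300° from the x-axis; with |UB| = 16.9, B = (1.9158, -19.735). UB is perpendicular to BM, so BM runs at 60.700°; with |BM| = 14.5, M = (9.0118, -7.0899). ∠BMQ = 41.1° gives MQ at -160.40° from the x-axis; with |MQ| = 18.6, Q = (-8.5104, -13.329). Then |CQ| = |Q − C| = 15.814.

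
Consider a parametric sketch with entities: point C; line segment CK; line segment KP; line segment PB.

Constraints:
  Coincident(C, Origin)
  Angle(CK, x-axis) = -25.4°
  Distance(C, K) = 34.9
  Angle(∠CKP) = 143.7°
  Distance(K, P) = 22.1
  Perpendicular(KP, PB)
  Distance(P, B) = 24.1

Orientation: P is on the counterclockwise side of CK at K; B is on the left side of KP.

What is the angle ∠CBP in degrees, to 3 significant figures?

86.1°

∠CKP = 143.7°, so KP runs at -25.4° + (180° − 143.7°) = 10.9° from the x-axis; with |KP| = 22.1, P = K + 22.1·(cos 10.9°, sin 10.9°) = (53.2, -10.8). KP ⟂ PB; with |PB| = 24.1 on the left of KP, B = P + 24.1·(-0.189, 0.982) = (48.7, 12.9). Then cos ∠CBP = BC·BP / (|BC||BP|), giving 86.1°.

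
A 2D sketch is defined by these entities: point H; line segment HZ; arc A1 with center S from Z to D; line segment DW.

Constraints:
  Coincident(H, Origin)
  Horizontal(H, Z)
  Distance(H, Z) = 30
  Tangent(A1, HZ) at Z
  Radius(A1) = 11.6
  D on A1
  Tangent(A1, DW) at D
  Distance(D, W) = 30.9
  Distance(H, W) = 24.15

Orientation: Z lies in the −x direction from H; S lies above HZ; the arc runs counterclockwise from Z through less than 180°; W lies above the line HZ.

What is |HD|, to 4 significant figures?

22.32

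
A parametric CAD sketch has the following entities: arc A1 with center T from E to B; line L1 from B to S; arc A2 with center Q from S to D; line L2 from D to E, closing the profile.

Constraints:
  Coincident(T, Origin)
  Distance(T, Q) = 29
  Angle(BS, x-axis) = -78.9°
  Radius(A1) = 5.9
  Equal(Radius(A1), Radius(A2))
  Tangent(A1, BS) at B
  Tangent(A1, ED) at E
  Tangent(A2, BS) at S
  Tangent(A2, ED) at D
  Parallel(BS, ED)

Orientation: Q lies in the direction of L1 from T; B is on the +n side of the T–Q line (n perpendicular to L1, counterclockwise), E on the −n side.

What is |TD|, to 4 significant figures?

29.59

The slot axis is L1's direction at -78.9°, so u = (cos -78.9°, sin -78.9°) = (0.1925, -0.9813) and n = (−sin -78.9°, cos -78.9°) = (0.9813, 0.1925). T is at the origin and Q lies 29.0 along u from T, so Q = 29.0·u = (5.583, -28.46). Tangency of A1 to both parallel lines with radius 5.9 puts B and E at T ± 5.9·n: B = (5.790, 1.136), E = (-5.790, -1.136). Equal radii place S and D the same way about Q: S = Q + 5.9·n = (11.37, -27.32), D = Q − 5.9·n = (-0.2065, -29.59). Then |TD| = |D − T| = 29.59.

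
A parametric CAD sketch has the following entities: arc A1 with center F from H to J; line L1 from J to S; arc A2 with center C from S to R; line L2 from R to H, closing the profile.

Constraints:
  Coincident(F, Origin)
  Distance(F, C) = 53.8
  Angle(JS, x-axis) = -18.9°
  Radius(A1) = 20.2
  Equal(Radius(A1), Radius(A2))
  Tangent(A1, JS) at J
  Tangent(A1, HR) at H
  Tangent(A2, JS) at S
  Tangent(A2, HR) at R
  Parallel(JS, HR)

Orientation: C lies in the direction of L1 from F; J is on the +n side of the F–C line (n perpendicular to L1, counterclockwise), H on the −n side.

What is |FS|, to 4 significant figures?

57.47

Tangency of A1 to both parallel lines with radius 20.2 puts J and H at F ± 20.2·n: J = (6.543, 19.11), H = (-6.543, -19.11). Equal radii place S and R the same way about C: S = C + 20.2·n = (57.44, 1.684), R = C − 20.2·n = (44.36, -36.54). Then |FS| = |S − F| = 57.47.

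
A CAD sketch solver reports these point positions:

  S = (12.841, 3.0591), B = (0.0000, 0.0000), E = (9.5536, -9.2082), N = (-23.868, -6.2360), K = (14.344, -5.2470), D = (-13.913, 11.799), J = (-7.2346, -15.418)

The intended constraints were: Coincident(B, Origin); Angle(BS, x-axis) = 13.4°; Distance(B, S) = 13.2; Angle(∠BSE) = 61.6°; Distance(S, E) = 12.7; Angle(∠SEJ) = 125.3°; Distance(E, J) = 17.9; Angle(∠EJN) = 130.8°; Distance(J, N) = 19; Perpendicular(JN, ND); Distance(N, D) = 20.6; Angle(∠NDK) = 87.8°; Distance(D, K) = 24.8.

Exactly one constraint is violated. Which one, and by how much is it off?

Distance(D, K) = 24.8 — off by 8.20.

B = (0.00, 0.00) ✓; BS at 13.40° ✓; |BS| = 13.20 ✓; ∠BSE = 61.60° ✓; |SE| = 12.70 ✓; ∠SEJ = 125.3° ✓; |EJ| = 17.90 ✓; ∠EJN = 130.8° ✓; |JN| = 19.00 ✓; ∠(JN, ND) = 90.00° ✓; |ND| = 20.60 ✓; ∠NDK = 87.80° ✓; |DK| = 33.00 ✗.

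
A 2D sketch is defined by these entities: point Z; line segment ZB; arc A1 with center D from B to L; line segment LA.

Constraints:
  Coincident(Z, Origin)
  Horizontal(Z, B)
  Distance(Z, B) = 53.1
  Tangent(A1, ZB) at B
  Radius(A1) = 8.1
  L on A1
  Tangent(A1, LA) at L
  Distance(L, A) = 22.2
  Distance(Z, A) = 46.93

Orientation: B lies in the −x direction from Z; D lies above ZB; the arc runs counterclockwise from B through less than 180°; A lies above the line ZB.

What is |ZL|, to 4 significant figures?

45.74

Z is at the origin; ZB is horizontal with |ZB| = 53.1 and B on the −x side, so B = (-53.10, 0.000). Tangency of A1 to ZB means the radius DB is perpendicular to ZB, so D = B + (0, 8.1) = (-53.10, 8.100). Since DL ⟂ LA (tangency), |DA| = √(8.1² + 22.2²) = 23.63 regardless of where L sits on A1. So A lies on both circle(Z, 46.93) and circle(D, 23.63); the above-ZB intersection is A = (-38.57, 26.74). L is the foot of the tangent from A: L = (-45.39, 5.611).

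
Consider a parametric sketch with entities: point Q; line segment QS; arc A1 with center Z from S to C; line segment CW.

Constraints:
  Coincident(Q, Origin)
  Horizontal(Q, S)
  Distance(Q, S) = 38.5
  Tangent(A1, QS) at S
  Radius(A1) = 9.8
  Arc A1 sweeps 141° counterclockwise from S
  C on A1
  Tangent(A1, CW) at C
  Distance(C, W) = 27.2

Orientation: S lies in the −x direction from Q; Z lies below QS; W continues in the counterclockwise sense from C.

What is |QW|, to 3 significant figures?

41.8

On A1, S sits at bearing 90° from Z; a 141° counterclockwise sweep puts C at bearing 231°, so C = Z + 9.8·(cos 231°, sin 231°) = (-44.7, -17.4). Since A1 is tangent to CW there, ZC ⟂ CW, so CW runs along (−sin 231°, cos 231°); with |CW| = 27.2, W = (-23.5, -34.5). Then |QW| = |W − Q| = 41.8.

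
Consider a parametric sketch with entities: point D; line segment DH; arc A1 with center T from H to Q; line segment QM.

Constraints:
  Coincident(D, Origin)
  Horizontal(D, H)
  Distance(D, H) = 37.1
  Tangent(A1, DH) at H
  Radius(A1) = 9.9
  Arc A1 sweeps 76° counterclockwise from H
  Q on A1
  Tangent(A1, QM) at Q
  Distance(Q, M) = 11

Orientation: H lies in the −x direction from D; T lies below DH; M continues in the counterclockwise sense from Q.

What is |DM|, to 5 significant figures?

52.608

D is at the origin; D and H share the same y with |DH| = 37.1 and H on the −x side, so H = (-37.100, 0.0000). Since A1 is tangent to DH there, TH ⟂ DH, so T = H + (0, -9.9) = (-37.100, -9.9000). On A1, H sits at bearing 90° from T; a 76° counterclockwise sweep puts Q at bearing 166°, so Q = T + 9.9·(cos 166°, sin 166°) = (-46.706, -7.5050). Tangency of A1 to QM means the radius TQ is perpendicular to QM, so QM runs along (−sin 166°, cos 166°); with |QM| = 11.0, M = (-49.367, -18.178). Then |DM| = |M − D| = 52.608.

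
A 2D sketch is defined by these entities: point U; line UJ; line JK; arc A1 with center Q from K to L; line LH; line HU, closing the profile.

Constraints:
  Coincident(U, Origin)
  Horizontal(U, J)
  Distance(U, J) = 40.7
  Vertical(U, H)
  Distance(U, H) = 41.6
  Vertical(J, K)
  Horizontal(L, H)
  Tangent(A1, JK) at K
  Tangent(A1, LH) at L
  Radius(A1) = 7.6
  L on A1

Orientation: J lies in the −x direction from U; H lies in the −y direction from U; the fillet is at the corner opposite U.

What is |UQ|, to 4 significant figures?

47.45

U is at the origin; UJ is horizontal with |UJ| = 40.7 and J on the −x side, so J = (-40.70, 0.000). U and H share the same x with |UH| = 41.6 and H on the −y side, so H = (0.000, -41.60). The virtual corner opposite U is at (-40.70, -41.60). Since A1 is tangent to JK there, QK ⟂ JK and the tangent condition forces QL to be normal to LH, with radius 7.6, so the center Q sits 7.6 in from both sides at Q = (-33.10, -34.00). Then |UQ| = |Q − U| = 47.45.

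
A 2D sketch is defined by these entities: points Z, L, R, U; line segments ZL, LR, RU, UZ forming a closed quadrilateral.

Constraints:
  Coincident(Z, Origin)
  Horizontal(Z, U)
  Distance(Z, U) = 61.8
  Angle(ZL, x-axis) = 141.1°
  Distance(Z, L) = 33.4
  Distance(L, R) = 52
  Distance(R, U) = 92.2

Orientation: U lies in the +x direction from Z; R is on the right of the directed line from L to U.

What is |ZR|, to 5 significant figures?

39.854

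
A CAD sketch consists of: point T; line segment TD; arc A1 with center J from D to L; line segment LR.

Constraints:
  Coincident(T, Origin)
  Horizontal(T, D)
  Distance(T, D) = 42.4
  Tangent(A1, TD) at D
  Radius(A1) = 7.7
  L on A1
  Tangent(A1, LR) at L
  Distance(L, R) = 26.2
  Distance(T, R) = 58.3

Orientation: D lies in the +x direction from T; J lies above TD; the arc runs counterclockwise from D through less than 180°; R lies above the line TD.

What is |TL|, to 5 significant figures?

50.782

Checks: |JD| = 7.700 ✓; |JL| = 7.700 ✓; ∠(JL, LR) = 90.00° ✓; |LR| = 26.20 ✓; |TR| = 58.30 ✓.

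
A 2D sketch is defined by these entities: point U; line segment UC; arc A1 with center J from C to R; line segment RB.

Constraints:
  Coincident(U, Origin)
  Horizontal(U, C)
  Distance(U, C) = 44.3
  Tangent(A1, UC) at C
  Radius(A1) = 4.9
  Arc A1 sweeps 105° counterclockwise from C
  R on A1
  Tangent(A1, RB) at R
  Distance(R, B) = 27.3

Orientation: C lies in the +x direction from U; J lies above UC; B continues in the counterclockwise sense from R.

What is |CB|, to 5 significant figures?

32.622

On A1, C sits at bearing -90° from J; a 105° counterclockwise sweep puts R at bearing 15°, so R = J + 4.9·(cos 15°, sin 15°) = (49.033, 6.1682). Tangency of A1 to RB means the radius JR is perpendicular to RB, so RB runs along (−sin 15°, cos 15°); with |RB| = 27.3, B = (41.967, 32.538). Then |CB| = |B − C| = 32.622.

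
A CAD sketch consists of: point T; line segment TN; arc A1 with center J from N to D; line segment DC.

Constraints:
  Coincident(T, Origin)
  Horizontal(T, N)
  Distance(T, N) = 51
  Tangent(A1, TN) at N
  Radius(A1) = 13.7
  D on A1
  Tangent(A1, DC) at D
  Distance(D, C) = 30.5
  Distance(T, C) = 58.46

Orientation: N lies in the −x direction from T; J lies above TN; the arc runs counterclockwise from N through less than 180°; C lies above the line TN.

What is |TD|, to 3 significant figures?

39.8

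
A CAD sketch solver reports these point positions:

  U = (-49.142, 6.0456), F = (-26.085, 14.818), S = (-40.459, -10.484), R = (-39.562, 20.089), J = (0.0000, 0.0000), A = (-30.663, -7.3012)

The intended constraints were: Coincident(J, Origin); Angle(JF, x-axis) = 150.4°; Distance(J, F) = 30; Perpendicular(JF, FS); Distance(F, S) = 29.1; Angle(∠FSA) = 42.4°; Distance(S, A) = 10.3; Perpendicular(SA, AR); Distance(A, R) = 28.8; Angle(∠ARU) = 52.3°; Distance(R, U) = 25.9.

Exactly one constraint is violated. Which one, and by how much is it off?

Distance(R, U) = 25.9 — off by 8.90.

J = (0.00, 0.00) ✓; JF at 150.4° ✓; |JF| = 30.00 ✓; ∠(JF, FS) = 90.00° ✓; |FS| = 29.10 ✓; ∠FSA = 42.40° ✓; |SA| = 10.30 ✓; ∠(SA, AR) = 90.00° ✓; |AR| = 28.80 ✓; ∠ARU = 52.30° ✓; |RU| = 17.00 ✗.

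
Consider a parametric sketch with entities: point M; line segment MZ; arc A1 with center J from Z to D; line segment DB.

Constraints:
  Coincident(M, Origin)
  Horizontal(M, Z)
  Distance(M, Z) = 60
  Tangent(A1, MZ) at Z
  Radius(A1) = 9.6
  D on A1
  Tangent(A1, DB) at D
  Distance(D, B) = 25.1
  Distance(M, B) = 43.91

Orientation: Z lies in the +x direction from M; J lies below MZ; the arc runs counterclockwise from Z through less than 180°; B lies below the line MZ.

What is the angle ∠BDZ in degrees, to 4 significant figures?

153.9°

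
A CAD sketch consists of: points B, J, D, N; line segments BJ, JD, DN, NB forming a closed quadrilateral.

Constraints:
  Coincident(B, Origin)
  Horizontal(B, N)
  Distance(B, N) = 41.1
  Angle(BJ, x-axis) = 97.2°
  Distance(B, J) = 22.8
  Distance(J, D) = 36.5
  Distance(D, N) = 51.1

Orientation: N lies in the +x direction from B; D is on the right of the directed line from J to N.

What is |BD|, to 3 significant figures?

15.8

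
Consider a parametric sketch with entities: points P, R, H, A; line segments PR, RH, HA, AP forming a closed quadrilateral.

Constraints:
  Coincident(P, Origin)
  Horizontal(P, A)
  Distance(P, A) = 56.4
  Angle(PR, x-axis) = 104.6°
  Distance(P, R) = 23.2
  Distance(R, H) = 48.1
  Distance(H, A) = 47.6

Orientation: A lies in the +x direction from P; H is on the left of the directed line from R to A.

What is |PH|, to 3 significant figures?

57.4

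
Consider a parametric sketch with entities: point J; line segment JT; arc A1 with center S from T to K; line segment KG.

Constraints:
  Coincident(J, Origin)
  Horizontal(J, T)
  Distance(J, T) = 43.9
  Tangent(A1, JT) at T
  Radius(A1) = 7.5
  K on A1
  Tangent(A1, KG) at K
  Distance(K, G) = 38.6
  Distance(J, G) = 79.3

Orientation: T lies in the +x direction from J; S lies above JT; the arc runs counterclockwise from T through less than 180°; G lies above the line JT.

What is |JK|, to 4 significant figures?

50.44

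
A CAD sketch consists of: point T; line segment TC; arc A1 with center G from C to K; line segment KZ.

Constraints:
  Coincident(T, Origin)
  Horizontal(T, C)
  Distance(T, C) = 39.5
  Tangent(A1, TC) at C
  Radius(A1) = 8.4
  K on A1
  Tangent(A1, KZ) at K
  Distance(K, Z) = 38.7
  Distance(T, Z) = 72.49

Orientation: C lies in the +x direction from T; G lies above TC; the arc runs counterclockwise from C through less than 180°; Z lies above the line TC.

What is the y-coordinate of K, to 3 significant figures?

6.12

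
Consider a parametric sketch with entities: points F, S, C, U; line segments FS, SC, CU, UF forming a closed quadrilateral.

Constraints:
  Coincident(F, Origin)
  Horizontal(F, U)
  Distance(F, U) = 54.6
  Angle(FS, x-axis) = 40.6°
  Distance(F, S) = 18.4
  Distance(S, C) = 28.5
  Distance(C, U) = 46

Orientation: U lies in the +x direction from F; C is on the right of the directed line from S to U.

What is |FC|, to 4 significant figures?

20.13

Checks: F = (0.00, 0.00) ✓; |SC| = 28.50 ✓; |CU| = 46.00 ✓.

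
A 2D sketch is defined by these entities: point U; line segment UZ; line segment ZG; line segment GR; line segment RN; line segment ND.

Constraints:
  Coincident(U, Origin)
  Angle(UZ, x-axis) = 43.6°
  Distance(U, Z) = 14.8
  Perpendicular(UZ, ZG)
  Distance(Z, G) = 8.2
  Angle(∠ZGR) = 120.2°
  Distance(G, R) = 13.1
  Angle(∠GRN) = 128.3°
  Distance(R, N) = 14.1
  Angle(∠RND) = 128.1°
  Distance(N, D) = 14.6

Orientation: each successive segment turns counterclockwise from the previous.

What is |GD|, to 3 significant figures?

31.3

U is at the origin; UZ runs at 43.6° with length 14.8, so Z = (10.7, 10.2). UZ is perpendicular to ZG, so ZG runs at 134°; with |ZG| = 8.2, G = (5.06, 16.1). ∠ZGR = 120.2° gives GR at -167° from the x-axis; with |GR| = 13.1, R = (-7.68, 13.1). ∠GRN = 128.3° gives RN at -115° from the x-axis; with |RN| = 14.1, N = (-13.6, 0.319). ∠RND = 128.1° gives ND at -63.0° from the x-axis; with |ND| = 14.6, D = (-6.99, -12.7). Then |GD| = |D − G| = 31.3.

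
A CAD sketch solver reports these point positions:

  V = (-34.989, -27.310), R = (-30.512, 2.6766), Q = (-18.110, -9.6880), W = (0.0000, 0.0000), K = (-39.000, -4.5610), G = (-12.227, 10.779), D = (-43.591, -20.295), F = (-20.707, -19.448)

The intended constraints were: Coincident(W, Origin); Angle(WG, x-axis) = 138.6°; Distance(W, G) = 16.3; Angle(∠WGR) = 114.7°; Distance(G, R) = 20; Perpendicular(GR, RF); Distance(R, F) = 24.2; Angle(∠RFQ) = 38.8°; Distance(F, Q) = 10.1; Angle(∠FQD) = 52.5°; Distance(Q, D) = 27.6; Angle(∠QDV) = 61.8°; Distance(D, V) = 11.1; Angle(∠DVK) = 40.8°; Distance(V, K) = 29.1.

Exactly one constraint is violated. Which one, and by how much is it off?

Distance(V, K) = 29.1 — off by 6.00.

W = (0.00, 0.00) ✓; WG at 138.6° ✓; |WG| = 16.30 ✓; ∠WGR = 114.7° ✓; |GR| = 20.00 ✓; ∠(GR, RF) = 90.00° ✓; |RF| = 24.20 ✓; ∠RFQ = 38.80° ✓; |FQ| = 10.10 ✓; ∠FQD = 52.50° ✓; |QD| = 27.60 ✓; ∠QDV = 61.80° ✓; |DV| = 11.10 ✓; ∠DVK = 40.80° ✓; |VK| = 23.10 ✗.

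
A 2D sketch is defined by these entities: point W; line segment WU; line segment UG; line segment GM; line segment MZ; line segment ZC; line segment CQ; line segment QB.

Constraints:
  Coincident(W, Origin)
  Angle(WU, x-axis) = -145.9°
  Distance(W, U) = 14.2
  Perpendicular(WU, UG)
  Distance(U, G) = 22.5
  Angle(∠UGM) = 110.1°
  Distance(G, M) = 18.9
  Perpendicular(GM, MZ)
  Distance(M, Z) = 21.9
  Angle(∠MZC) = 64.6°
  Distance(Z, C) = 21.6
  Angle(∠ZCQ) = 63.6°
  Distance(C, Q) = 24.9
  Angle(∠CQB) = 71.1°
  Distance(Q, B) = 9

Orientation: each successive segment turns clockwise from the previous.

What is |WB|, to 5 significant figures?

26.035

W is at the origin; WU runs at -145.9° with length 14.2, so U = (-11.758, -7.9611). The perpendicularity gives UG at right angles to WU, so UG runs at 124.10°; with |UG| = 22.5, G = (-24.373, 10.670). ∠UGM = 110.1° gives GM at 54.200° from the x-axis; with |GM| = 18.9, M = (-13.317, 25.999). The perpendicularity gives MZ at right angles to GM, so MZ runs at -35.800°; with |MZ| = 21.9, Z = (4.4452, 13.189). ∠MZC = 64.6° gives ZC at -151.20° from the x-axis; with |ZC| = 21.6, C = (-14.483, 2.7829). ∠ZCQ = 63.6° gives CQ at 92.400° from the x-axis; with |CQ| = 24.9, Q = (-15.526, 27.661). ∠CQB = 71.1° gives QB at -16.500° from the x-axis; with |QB| = 9.0, B = (-6.8964, 25.105). Then |WB| = |B − W| = 26.035.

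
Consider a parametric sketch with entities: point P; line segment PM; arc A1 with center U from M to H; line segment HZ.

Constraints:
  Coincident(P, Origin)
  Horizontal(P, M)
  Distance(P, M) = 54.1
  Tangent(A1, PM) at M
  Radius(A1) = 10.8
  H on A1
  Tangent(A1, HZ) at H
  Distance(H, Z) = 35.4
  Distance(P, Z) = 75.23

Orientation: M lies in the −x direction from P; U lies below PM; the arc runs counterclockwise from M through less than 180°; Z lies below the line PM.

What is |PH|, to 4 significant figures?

65.97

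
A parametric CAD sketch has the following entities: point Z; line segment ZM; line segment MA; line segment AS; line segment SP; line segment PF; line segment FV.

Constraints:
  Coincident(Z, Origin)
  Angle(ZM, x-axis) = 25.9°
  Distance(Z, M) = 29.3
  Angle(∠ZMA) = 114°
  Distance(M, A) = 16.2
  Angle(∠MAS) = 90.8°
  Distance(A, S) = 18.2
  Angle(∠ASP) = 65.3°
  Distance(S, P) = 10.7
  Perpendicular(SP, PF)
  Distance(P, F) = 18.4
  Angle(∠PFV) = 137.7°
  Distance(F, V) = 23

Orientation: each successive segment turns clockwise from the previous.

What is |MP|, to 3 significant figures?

15.4

Z is at the origin; ZM runs at 25.9° with length 29.3, so M = (26.4, 12.8). ∠ZMA = 114.0° gives MA at -40.1° from the x-axis; with |MA| = 16.2, A = (38.7, 2.36). ∠MAS = 90.8° gives AS at -129° from the x-axis; with |AS| = 18.2, S = (27.2, -11.7). ∠ASP = 65.3° gives SP at 116° from the x-axis; with |SP| = 10.7, P = (22.5, -2.10). Then |MP| = |P − M| = 15.4.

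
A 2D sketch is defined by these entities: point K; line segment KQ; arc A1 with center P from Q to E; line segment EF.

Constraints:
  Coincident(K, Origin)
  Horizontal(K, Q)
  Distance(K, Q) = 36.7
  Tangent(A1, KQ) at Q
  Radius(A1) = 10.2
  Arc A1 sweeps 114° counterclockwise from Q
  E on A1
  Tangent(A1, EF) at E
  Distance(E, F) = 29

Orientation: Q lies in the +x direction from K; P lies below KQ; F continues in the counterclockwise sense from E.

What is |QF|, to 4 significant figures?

40.92

K is at the origin; KQ is horizontal with |KQ| = 36.7 and Q on the +x side, so Q = (36.70, 0.000). A1 meets KQ tangentially, so PQ is at right angles to KQ, so P = Q + (0, -10.2) = (36.70, -10.20). On A1, Q sits at bearing 90° from P; a 114° counterclockwise sweep puts E at bearing 204°, so E = P + 10.2·(cos 204°, sin 204°) = (27.38, -14.35). The tangent condition forces PE to be normal to EF, so EF runs along (−sin 204°, cos 204°); with |EF| = 29.0, F = (39.18, -40.84). Then |QF| = |F − Q| = 40.92.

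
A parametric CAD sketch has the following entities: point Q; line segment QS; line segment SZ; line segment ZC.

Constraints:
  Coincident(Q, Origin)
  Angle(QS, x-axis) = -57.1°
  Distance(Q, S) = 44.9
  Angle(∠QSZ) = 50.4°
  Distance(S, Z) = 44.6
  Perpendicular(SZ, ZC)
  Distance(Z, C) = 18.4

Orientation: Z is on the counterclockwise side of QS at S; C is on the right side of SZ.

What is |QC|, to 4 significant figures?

55.35

Q is at the origin; QS runs at -57.1° with length 44.9, so S = 44.9·(cos -57.1°, sin -57.1°) = (24.39, -37.70). ∠QSZ = 50.4°, so SZ runs at -57.1° + (180° − 50.4°) = 72.50° from the x-axis; with |SZ| = 44.6, Z = S + 44.6·(cos 72.50°, sin 72.50°) = (37.80, 4.837). SZ is perpendicular to ZC; with |ZC| = 18.4 on the right of SZ, C = Z + 18.4·(0.9537, -0.3007) = (55.35, -0.6961). Then |QC| = |C − Q| = 55.35.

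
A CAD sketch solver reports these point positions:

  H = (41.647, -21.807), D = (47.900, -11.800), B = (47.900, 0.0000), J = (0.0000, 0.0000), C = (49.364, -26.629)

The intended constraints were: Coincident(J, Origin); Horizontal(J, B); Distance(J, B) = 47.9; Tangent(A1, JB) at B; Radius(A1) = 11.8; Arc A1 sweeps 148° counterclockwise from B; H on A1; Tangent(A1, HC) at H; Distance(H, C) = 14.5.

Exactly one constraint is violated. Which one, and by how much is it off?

Distance(H, C) = 14.5 — off by 5.40.

J = (0.00, 0.00) ✓; J.y = 0.00, B.y = 0.00 ✓; |JB| = 47.90 ✓; ∠(DB, BJ) = 90.00° ✓; |DB| = 11.80 ✓; bearing(D→H) − bearing(D→B) = 148.0° ✓; |DH| = 11.80 ✓; ∠(DH, HC) = 90.00° ✓; |HC| = 9.100 ✗.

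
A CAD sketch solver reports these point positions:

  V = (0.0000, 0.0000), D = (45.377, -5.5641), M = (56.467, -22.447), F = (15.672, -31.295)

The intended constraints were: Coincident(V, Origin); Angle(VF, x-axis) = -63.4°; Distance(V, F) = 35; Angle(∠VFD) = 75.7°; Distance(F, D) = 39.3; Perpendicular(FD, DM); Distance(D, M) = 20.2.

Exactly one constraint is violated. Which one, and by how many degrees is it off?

Perpendicular(FD, DM) — off by 7.60°.

V = (0.00, 0.00) ✓; VF at -63.40° ✓; |VF| = 35.00 ✓; ∠VFD = 75.70° ✓; |FD| = 39.30 ✓; ∠(FD, DM) = 97.60° ✗; |DM| = 20.20 ✓.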